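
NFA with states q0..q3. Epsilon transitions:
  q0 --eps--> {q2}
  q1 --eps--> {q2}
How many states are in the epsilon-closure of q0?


Starting from q0
Initialize closure = {q0}
Follow epsilon from q0 -> add q2
Final closure: {q0, q2}
Size = 2

2


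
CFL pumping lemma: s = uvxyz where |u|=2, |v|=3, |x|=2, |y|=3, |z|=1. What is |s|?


|s| = |u| + |v| + |x| + |y| + |z|
= 2 + 3 + 2 + 3 + 1
= 5 + 2 + 4
= 7 + 4
= 11

11


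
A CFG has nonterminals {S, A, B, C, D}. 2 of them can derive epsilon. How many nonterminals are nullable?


Nonterminals: {S, A, B, C, D}
A nonterminal is nullable if it can derive epsilon
Counting nullable nonterminals: 2
Total nullable = 2

2


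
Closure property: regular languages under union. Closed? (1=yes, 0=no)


Regular languages are closed under:
- Union (DFA product construction)
- Intersection (DFA product construction)
- Complement (swap accept/reject states)
- Concatenation (NFA construction)
- Kleene star (NFA construction)
union is in this list
Therefore: closed

1


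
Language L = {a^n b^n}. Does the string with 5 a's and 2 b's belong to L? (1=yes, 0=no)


Language requires equal numbers of a's and b's
PDA pushes for each 'a', pops for each 'b'
Number of a's = 5
Number of b's = 2
5 != 2 -> Reject

0


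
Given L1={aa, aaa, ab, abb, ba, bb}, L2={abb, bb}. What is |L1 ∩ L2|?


L1 = {aa, aaa, ab, abb, ba, bb}
L2 = {abb, bb}
Checking each string in L1 against L2:
  'aa': in L2? No
  'aaa': in L2? No
  'ab': in L2? No
  'abb': in L2? Yes
  'ba': in L2? No
  'bb': in L2? Yes
Intersection = {abb, bb}
|L1 ∩ L2| = 2

2


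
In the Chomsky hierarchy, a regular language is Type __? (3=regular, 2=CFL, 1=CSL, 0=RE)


Chomsky hierarchy levels:
  Type 3: Regular (DFA/NFA/regex)
  Type 2: Context-free (PDA)
  Type 1: Context-sensitive
  Type 0: Recursively enumerable (TM)
'regular' corresponds to Type 3

3


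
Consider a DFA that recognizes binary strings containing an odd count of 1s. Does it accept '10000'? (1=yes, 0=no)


DFA has 2 states: q_even (start, accept=no) and q_odd
Processing string '10000' character by character:
  Position 0: read '1', 1-count=1 -> q_odd
  Position 1: read '0', 1-count=1 -> q_odd (no change)
  Position 2: read '0', 1-count=1 -> q_odd (no change)
  Position 3: read '0', 1-count=1 -> q_odd (no change)
  Position 4: read '0', 1-count=1 -> q_odd (no change)
Final state: q_odd, total 1s = 1 (odd); the DFA requires an odd count -> accept

1


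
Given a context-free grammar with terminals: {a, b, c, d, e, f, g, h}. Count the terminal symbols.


Terminal symbols: a, b, c, d, e, f, g, h
Counting each: a (#1), b (#2), c (#3), d (#4), e (#5), f (#6), g (#7), h (#8)
Total = 8

8


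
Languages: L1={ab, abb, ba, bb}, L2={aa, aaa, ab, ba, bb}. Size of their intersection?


L1 = {ab, abb, ba, bb}
L2 = {aa, aaa, ab, ba, bb}
Checking each string in L1 against L2:
  'ab': in L2? Yes
  'abb': in L2? No
  'ba': in L2? Yes
  'bb': in L2? Yes
Intersection = {ab, ba, bb}
|L1 ∩ L2| = 3

3


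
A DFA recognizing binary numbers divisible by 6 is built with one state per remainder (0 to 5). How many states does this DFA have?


Divisibility by 6 is tracked via the remainder mod 6: 0, 1, ..., 5
The construction assigns one state to each remainder
Number of remainders = 6

6


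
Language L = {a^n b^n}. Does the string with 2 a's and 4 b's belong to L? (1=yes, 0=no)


Language requires equal numbers of a's and b's
PDA pushes for each 'a', pops for each 'b'
Number of a's = 2
Number of b's = 4
2 != 4 -> Reject

0


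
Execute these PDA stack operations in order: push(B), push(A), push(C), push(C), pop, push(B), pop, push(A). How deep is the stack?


Tracing stack operations:
  push(B) -> stack = [B], depth=1
  push(A) -> stack = [B,A], depth=2
  push(C) -> stack = [B,A,C], depth=3
  push(C) -> stack = [B,A,C,C], depth=4
  pop -> removed C, stack = [B,A,C], depth=3
  push(B) -> stack = [B,A,C,B], depth=4
  pop -> removed B, stack = [B,A,C], depth=3
  push(A) -> stack = [B,A,C,A], depth=4
Final depth = 4

4


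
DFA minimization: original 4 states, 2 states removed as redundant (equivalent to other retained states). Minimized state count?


Original DFA: 4 states
Redundant states removed: 2
Minimized states = original - removed
= 4 - 2
= 2

2


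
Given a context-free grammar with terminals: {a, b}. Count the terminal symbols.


Terminal symbols: a, b
Counting each: a (#1), b (#2)
Total = 2

2


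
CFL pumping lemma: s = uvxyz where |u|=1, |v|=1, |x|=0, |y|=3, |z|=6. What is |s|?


|s| = |u| + |v| + |x| + |y| + |z|
= 1 + 1 + 0 + 3 + 6
= 2 + 0 + 9
= 2 + 9
= 11

11


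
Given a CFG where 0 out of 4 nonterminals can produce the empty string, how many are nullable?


Nonterminals: {S, A, B, C}
A nonterminal is nullable if it can derive epsilon
Counting nullable nonterminals: 0
Total nullable = 0

0


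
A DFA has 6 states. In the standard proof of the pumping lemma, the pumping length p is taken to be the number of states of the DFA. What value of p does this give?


Pumping lemma for regular languages (standard proof):
Take p = |Q|, the number of DFA states.
Any string of length >= |Q| passes through |Q|+1 states while reading its first |Q| symbols,
so by pigeonhole some state repeats, giving the loop that can be pumped.
Here |Q| = 6
Therefore the proof uses p = 6

6


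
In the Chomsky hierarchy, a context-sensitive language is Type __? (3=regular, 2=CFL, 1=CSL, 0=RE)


Chomsky hierarchy levels:
  Type 3: Regular (DFA/NFA/regex)
  Type 2: Context-free (PDA)
  Type 1: Context-sensitive
  Type 0: Recursively enumerable (TM)
'context-sensitive' corresponds to Type 1

1


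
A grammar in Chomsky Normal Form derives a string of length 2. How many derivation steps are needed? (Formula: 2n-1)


Chomsky Normal Form derivation:
String length n = 2
Each step either:
  - Splits a nonterminal into two (n-1 such steps)
  - Converts a nonterminal to terminal (n such steps)
Total = (n-1) + n = 2n - 1
= 2(2) - 1
= 4 - 1
= 3

3


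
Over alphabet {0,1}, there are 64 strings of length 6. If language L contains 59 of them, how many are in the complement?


Alphabet: {0,1}
String length: 6
Total strings of length 6 = 2^6 = 64
Strings in L = 59
Complement = total - |L|
= 64 - 59
= 5

5


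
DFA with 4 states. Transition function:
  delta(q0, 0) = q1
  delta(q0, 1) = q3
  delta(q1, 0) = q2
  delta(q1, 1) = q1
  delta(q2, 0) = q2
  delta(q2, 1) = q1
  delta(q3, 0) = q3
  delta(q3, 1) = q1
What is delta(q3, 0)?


Looking up transition function:
delta(q3, 0) in the table
Row: q3, Column: 0
Result: q3

q3


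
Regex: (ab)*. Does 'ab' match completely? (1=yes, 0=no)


Pattern: (ab)*
String: 'ab'
Pattern requires: zero or more repetitions of 'ab'
Pairs: ['ab']
All pairs are 'ab'? Yes
Result: 1

1


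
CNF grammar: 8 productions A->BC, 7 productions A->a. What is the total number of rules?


CNF allows two rule forms:
  A -> BC (binary): 8 rules
  A -> a (terminal): 7 rules
Total = 8 + 7 = 15

15


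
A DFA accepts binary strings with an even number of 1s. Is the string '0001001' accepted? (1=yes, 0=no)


DFA has 2 states: q_even (start, accept=yes) and q_odd
Processing string '0001001' character by character:
  Position 0: read '0', 1-count=0 -> q_even (no change)
  Position 1: read '0', 1-count=0 -> q_even (no change)
  Position 2: read '0', 1-count=0 -> q_even (no change)
  Position 3: read '1', 1-count=1 -> q_odd
  Position 4: read '0', 1-count=1 -> q_odd (no change)
  Position 5: read '0', 1-count=1 -> q_odd (no change)
  Position 6: read '1', 1-count=2 -> q_even
Final state: q_even, total 1s = 2 (even); the DFA requires an even count -> accept

1


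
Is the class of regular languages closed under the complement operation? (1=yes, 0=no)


Regular languages are closed under:
- Union (DFA product construction)
- Intersection (DFA product construction)
- Complement (swap accept/reject states)
- Concatenation (NFA construction)
- Kleene star (NFA construction)
complement is in this list
Therefore: closed

1


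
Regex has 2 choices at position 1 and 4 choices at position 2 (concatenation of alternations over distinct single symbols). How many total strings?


First group: 2 alternatives
Second group: 4 alternatives
Concatenation: each choice from group 1 pairs with each from group 2
Total = 2 x 4 = 8

8


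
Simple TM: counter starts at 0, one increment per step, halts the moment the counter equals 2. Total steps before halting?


Counter starts at 0. Counting sequence:
  Step 1: counter = 1
  Step 2: counter = 2
Counter reached 2 -> halt
Total steps = 2

2


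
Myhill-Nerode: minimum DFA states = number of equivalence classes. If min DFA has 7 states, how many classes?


Myhill-Nerode theorem:
Number of equivalence classes = number of states in minimal DFA
Minimal DFA states = 7
Therefore equivalence classes = 7

7


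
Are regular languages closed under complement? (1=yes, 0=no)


Regular languages are closed under all standard operations:
- Union: Yes (product construction)
- Intersection: Yes (product construction)
- Complement: Yes (swap accept/reject)
- Concatenation: Yes (NFA construction)
Operation: complement -> Closed

1


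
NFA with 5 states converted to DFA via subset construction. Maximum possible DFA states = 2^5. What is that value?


NFA has 5 states
Subset construction: each DFA state = subset of NFA states
Maximum subsets = 2^5
2^5 = 32

32


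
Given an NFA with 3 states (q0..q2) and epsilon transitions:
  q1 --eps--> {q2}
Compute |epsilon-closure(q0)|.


Starting from q0
Initialize closure = {q0}
q0 has no outgoing epsilon transitions -> nothing to add
Final closure: {q0}
Size = 1

1


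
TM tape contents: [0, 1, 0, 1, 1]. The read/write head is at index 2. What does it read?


Tape: [0, 1, 0, 1, 1]
Positions: 0 1 2 3 4
Values:    0 1 0 1 1
Head at position 2
tape[2] = 0

0


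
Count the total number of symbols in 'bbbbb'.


String: 'bbbbb'
Counting characters:
  'b' appears 5 time(s)
Total length = 0 + 5 = 5

5


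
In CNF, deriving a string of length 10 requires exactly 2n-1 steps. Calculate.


Chomsky Normal Form derivation:
String length n = 10
Each step either:
  - Splits a nonterminal into two (n-1 such steps)
  - Converts a nonterminal to terminal (n such steps)
Total = (n-1) + n = 2n - 1
= 2(10) - 1
= 20 - 1
= 19

19


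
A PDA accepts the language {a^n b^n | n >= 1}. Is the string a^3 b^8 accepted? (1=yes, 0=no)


Language requires equal numbers of a's and b's
PDA pushes for each 'a', pops for each 'b'
Number of a's = 3
Number of b's = 8
3 != 8 -> Reject

0


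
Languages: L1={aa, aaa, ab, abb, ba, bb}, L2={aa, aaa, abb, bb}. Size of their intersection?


L1 = {aa, aaa, ab, abb, ba, bb}
L2 = {aa, aaa, abb, bb}
Checking each string in L1 against L2:
  'aa': in L2? Yes
  'aaa': in L2? Yes
  'ab': in L2? No
  'abb': in L2? Yes
  'ba': in L2? No
  'bb': in L2? Yes
Intersection = {aa, aaa, abb, bb}
|L1 ∩ L2| = 4

4


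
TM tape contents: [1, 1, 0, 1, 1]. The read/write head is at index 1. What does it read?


Tape: [1, 1, 0, 1, 1]
Positions: 0 1 2 3 4
Values:    1 1 0 1 1
Head at position 1
tape[1] = 1

1


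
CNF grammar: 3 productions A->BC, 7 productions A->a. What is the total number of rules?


CNF allows two rule forms:
  A -> BC (binary): 3 rules
  A -> a (terminal): 7 rules
Total = 3 + 7 = 10

10


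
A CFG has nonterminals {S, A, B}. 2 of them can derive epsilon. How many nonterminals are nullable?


Nonterminals: {S, A, B}
A nonterminal is nullable if it can derive epsilon
Counting nullable nonterminals: 2
Total nullable = 2

2


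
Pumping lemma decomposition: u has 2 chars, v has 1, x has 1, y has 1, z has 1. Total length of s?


|s| = |u| + |v| + |x| + |y| + |z|
= 2 + 1 + 1 + 1 + 1
= 3 + 1 + 2
= 4 + 2
= 6

6


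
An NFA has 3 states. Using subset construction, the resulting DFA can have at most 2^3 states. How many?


NFA has 3 states
Subset construction: each DFA state = subset of NFA states
Maximum subsets = 2^3
2^3 = 8

8


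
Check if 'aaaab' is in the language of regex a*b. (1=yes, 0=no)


Pattern: a*b
String: 'aaaab'
Pattern requires: zero or more 'a's followed by exactly one 'b'
Found 4 leading 'a's
Remaining: 'b'
Remaining is exactly 'b' -> match
Result: 1

1


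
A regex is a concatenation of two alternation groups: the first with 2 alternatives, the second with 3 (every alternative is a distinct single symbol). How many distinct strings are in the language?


First group: 2 alternatives
Second group: 3 alternatives
Concatenation: each choice from group 1 pairs with each from group 2
Total = 2 x 3 = 6

6


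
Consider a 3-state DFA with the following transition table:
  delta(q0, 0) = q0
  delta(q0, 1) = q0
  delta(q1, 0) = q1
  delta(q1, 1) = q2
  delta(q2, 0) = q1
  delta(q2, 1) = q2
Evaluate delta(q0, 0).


Looking up transition function:
delta(q0, 0) in the table
Row: q0, Column: 0
Result: q0

q0


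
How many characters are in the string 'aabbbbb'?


String: 'aabbbbb'
Counting characters:
  'a' appears 2 time(s)
  'b' appears 5 time(s)
Total length = 2 + 5 = 7

7


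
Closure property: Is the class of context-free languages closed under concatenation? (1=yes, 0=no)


CFL closure properties:
  Closed under: union, concatenation, Kleene star
  NOT closed under: intersection, complement
Operation 'concatenation' is in closed list -> Yes (closed)

1


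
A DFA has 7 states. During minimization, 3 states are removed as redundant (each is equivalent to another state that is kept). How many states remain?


Original DFA: 7 states
Redundant states removed: 3
Minimized states = original - removed
= 7 - 3
= 4

4


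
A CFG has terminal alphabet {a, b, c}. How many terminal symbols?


Terminal symbols: a, b, c
Counting each: a (#1), b (#2), c (#3)
Total = 3

3


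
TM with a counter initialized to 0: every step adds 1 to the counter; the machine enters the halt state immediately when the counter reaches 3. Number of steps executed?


Counter starts at 0. Counting sequence:
  Step 1: counter = 1
  Step 2: counter = 2
  Step 3: counter = 3
Counter reached 3 -> halt
Total steps = 3

3


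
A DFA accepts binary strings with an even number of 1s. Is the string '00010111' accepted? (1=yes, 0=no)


DFA has 2 states: q_even (start, accept=yes) and q_odd
Processing string '00010111' character by character:
  Position 0: read '0', 1-count=0 -> q_even (no change)
  Position 1: read '0', 1-count=0 -> q_even (no change)
  Position 2: read '0', 1-count=0 -> q_even (no change)
  Position 3: read '1', 1-count=1 -> q_odd
  Position 4: read '0', 1-count=1 -> q_odd (no change)
  Position 5: read '1', 1-count=2 -> q_even
  Position 6: read '1', 1-count=3 -> q_odd
  Position 7: read '1', 1-count=4 -> q_even
Final state: q_even, total 1s = 4 (even); the DFA requires an even count -> accept

1


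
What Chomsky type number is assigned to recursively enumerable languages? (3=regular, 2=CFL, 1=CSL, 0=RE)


Chomsky hierarchy levels:
  Type 3: Regular (DFA/NFA/regex)
  Type 2: Context-free (PDA)
  Type 1: Context-sensitive
  Type 0: Recursively enumerable (TM)
'recursively enumerable' corresponds to Type 0

0


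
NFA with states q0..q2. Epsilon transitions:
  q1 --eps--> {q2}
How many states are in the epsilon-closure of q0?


Starting from q0
Initialize closure = {q0}
q0 has no outgoing epsilon transitions -> nothing to add
Final closure: {q0}
Size = 1

1


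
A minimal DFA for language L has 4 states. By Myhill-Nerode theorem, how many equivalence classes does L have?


Myhill-Nerode theorem:
Number of equivalence classes = number of states in minimal DFA
Minimal DFA states = 4
Therefore equivalence classes = 4

4


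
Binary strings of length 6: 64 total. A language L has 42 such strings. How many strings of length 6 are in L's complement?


Alphabet: {0,1}
String length: 6
Total strings of length 6 = 2^6 = 64
Strings in L = 42
Complement = total - |L|
= 64 - 42
= 22

22


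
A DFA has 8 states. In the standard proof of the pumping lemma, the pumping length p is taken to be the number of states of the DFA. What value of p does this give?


Pumping lemma for regular languages (standard proof):
Take p = |Q|, the number of DFA states.
Any string of length >= |Q| passes through |Q|+1 states while reading its first |Q| symbols,
so by pigeonhole some state repeats, giving the loop that can be pumped.
Here |Q| = 8
Therefore the proof uses p = 8

8


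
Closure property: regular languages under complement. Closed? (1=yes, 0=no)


Regular languages are closed under:
- Union (DFA product construction)
- Intersection (DFA product construction)
- Complement (swap accept/reject states)
- Concatenation (NFA construction)
- Kleene star (NFA construction)
complement is in this list
Therefore: closed

1


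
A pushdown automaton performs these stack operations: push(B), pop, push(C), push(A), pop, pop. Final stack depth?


Tracing stack operations:
  push(B) -> stack = [B], depth=1
  pop -> removed B, stack = [], depth=0
  push(C) -> stack = [C], depth=1
  push(A) -> stack = [C,A], depth=2
  pop -> removed A, stack = [C], depth=1
  pop -> removed C, stack = [], depth=0
Final depth = 0

0


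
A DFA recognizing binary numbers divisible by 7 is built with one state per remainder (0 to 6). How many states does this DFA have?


Divisibility by 7 is tracked via the remainder mod 7: 0, 1, ..., 6
The construction assigns one state to each remainder
Number of remainders = 7

7


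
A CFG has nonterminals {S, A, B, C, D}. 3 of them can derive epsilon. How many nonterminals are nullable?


Nonterminals: {S, A, B, C, D}
A nonterminal is nullable if it can derive epsilon
Counting nullable nonterminals: 3
Total nullable = 3

3


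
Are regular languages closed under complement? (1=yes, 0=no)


Regular languages are closed under all standard operations:
- Union: Yes (product construction)
- Intersection: Yes (product construction)
- Complement: Yes (swap accept/reject)
- Concatenation: Yes (NFA construction)
Operation: complement -> Closed

1


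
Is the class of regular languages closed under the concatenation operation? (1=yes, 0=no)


Regular languages are closed under:
- Union (DFA product construction)
- Intersection (DFA product construction)
- Complement (swap accept/reject states)
- Concatenation (NFA construction)
- Kleene star (NFA construction)
concatenation is in this list
Therefore: closed

1


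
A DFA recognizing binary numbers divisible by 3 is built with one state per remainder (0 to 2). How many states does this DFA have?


Divisibility by 3 is tracked via the remainder mod 3: 0, 1, ..., 2
The construction assigns one state to each remainder
Number of remainders = 3

3


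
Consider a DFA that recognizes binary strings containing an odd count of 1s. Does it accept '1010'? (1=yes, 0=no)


DFA has 2 states: q_even (start, accept=no) and q_odd
Processing string '1010' character by character:
  Position 0: read '1', 1-count=1 -> q_odd
  Position 1: read '0', 1-count=1 -> q_odd (no change)
  Position 2: read '1', 1-count=2 -> q_even
  Position 3: read '0', 1-count=2 -> q_even (no change)
Final state: q_even, total 1s = 2 (even); the DFA requires an odd count -> reject

0


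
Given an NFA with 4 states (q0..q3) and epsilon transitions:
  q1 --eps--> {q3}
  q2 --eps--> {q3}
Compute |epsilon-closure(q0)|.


Starting from q0
Initialize closure = {q0}
q0 has no outgoing epsilon transitions -> nothing to add
Final closure: {q0}
Size = 1

1


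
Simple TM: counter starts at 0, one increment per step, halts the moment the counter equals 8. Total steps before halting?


Counter starts at 0. Counting sequence:
  Step 1: counter = 1
  Step 2: counter = 2
  Step 3: counter = 3
  Step 4: counter = 4
  Step 5: counter = 5
  Step 6: counter = 6
  Step 7: counter = 7
  Step 8: counter = 8
Counter reached 8 -> halt
Total steps = 8

8


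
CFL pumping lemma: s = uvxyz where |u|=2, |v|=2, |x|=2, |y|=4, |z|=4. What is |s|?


|s| = |u| + |v| + |x| + |y| + |z|
= 2 + 2 + 2 + 4 + 4
= 4 + 2 + 8
= 6 + 8
= 14

14


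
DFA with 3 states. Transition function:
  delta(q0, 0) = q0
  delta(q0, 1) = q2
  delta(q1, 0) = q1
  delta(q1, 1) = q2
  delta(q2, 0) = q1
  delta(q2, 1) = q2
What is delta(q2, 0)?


Looking up transition function:
delta(q2, 0) in the table
Row: q2, Column: 0
Result: q1

q1


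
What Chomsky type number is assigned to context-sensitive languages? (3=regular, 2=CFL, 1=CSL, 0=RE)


Chomsky hierarchy levels:
  Type 3: Regular (DFA/NFA/regex)
  Type 2: Context-free (PDA)
  Type 1: Context-sensitive
  Type 0: Recursively enumerable (TM)
'context-sensitive' corresponds to Type 1

1


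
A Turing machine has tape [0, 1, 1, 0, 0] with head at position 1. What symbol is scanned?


Tape: [0, 1, 1, 0, 0]
Positions: 0 1 2 3 4
Values:    0 1 1 0 0
Head at position 1
tape[1] = 1

1


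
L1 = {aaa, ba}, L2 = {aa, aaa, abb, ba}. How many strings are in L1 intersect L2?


L1 = {aaa, ba}
L2 = {aa, aaa, abb, ba}
Checking each string in L1 against L2:
  'aaa': in L2? Yes
  'ba': in L2? Yes
Intersection = {aaa, ba}
|L1 ∩ L2| = 2

2


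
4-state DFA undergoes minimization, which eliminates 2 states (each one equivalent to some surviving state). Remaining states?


Original DFA: 4 states
Redundant states removed: 2
Minimized states = original - removed
= 4 - 2
= 2

2


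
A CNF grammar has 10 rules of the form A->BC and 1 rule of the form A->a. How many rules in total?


CNF allows two rule forms:
  A -> BC (binary): 10 rules
  A -> a (terminal): 1 rule
Total = 10 + 1 = 11

11


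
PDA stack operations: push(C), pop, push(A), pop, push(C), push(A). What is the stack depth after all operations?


Tracing stack operations:
  push(C) -> stack = [C], depth=1
  pop -> removed C, stack = [], depth=0
  push(A) -> stack = [A], depth=1
  pop -> removed A, stack = [], depth=0
  push(C) -> stack = [C], depth=1
  push(A) -> stack = [C,A], depth=2
Final depth = 2

2


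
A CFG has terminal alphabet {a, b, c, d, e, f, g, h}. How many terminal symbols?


Terminal symbols: a, b, c, d, e, f, g, h
Counting each: a (#1), b (#2), c (#3), d (#4), e (#5), f (#6), g (#7), h (#8)
Total = 8

8


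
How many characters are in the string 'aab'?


String: 'aab'
Counting characters:
  'a' appears 2 time(s)
  'b' appears 1 time(s)
Total length = 2 + 1 = 3

3


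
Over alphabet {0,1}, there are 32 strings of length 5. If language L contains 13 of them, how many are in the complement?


Alphabet: {0,1}
String length: 5
Total strings of length 5 = 2^5 = 32
Strings in L = 13
Complement = total - |L|
= 32 - 13
= 19

19


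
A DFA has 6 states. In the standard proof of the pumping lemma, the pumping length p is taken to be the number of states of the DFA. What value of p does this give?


Pumping lemma for regular languages (standard proof):
Take p = |Q|, the number of DFA states.
Any string of length >= |Q| passes through |Q|+1 states while reading its first |Q| symbols,
so by pigeonhole some state repeats, giving the loop that can be pumped.
Here |Q| = 6
Therefore the proof uses p = 6

6


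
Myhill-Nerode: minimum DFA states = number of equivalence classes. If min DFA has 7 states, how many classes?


Myhill-Nerode theorem:
Number of equivalence classes = number of states in minimal DFA
Minimal DFA states = 7
Therefore equivalence classes = 7

7


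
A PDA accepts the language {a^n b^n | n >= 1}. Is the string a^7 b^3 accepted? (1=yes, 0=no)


Language requires equal numbers of a's and b's
PDA pushes for each 'a', pops for each 'b'
Number of a's = 7
Number of b's = 3
7 != 3 -> Reject

0


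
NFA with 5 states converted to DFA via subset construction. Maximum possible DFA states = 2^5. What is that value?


NFA has 5 states
Subset construction: each DFA state = subset of NFA states
Maximum subsets = 2^5
2^5 = 32

32


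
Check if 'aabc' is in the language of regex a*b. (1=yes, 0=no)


Pattern: a*b
String: 'aabc'
Pattern requires: zero or more 'a's followed by exactly one 'b'
Found 2 leading 'a's
Remaining: 'bc'
Remaining is not 'b' -> no match
Result: 0

0


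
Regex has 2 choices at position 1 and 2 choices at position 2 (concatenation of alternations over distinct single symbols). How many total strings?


First group: 2 alternatives
Second group: 2 alternatives
Concatenation: each choice from group 1 pairs with each from group 2
Total = 2 x 2 = 4

4


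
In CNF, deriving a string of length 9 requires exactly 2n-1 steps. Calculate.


Chomsky Normal Form derivation:
String length n = 9
Each step either:
  - Splits a nonterminal into two (n-1 such steps)
  - Converts a nonterminal to terminal (n such steps)
Total = (n-1) + n = 2n - 1
= 2(9) - 1
= 18 - 1
= 17

17


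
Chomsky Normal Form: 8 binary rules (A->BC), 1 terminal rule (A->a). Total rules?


CNF allows two rule forms:
  A -> BC (binary): 8 rules
  A -> a (terminal): 1 rule
Total = 8 + 1 = 9

9


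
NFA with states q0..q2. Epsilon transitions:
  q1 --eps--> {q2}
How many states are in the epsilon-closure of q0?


Starting from q0
Initialize closure = {q0}
q0 has no outgoing epsilon transitions -> nothing to add
Final closure: {q0}
Size = 1

1


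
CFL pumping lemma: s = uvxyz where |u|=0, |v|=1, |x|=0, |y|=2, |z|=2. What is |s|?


|s| = |u| + |v| + |x| + |y| + |z|
= 0 + 1 + 0 + 2 + 2
= 1 + 0 + 4
= 1 + 4
= 5

5


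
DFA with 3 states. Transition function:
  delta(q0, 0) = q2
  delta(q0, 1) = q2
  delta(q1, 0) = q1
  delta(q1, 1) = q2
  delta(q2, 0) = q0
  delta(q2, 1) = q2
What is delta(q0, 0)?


Looking up transition function:
delta(q0, 0) in the table
Row: q0, Column: 0
Result: q2

q2


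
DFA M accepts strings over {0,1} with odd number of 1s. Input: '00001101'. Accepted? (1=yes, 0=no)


DFA has 2 states: q_even (start, accept=no) and q_odd
Processing string '00001101' character by character:
  Position 0: read '0', 1-count=0 -> q_even (no change)
  Position 1: read '0', 1-count=0 -> q_even (no change)
  Position 2: read '0', 1-count=0 -> q_even (no change)
  Position 3: read '0', 1-count=0 -> q_even (no change)
  Position 4: read '1', 1-count=1 -> q_odd
  Position 5: read '1', 1-count=2 -> q_even
  Position 6: read '0', 1-count=2 -> q_even (no change)
  Position 7: read '1', 1-count=3 -> q_odd
Final state: q_odd, total 1s = 3 (odd); the DFA requires an odd count -> accept

1


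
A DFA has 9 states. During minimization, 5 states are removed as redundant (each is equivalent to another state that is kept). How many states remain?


Original DFA: 9 states
Redundant states removed: 5
Minimized states = original - removed
= 9 - 5
= 4

4


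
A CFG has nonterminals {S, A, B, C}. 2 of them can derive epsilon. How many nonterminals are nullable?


Nonterminals: {S, A, B, C}
A nonterminal is nullable if it can derive epsilon
Counting nullable nonterminals: 2
Total nullable = 2

2


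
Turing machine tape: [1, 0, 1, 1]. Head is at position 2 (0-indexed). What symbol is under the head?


Tape: [1, 0, 1, 1]
Positions: 0 1 2 3
Values:    1 0 1 1
Head at position 2
tape[2] = 1

1


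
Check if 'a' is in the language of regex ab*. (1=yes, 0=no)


Pattern: ab*
String: 'a'
Pattern requires: exactly one 'a' followed by zero or more 'b's
First char is 'a' -> OK
Rest '': all b's? Yes
Result: 1

1


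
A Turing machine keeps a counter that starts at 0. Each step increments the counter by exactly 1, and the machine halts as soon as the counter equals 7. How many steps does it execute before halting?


Counter starts at 0. Counting sequence:
  Step 1: counter = 1
  Step 2: counter = 2
  Step 3: counter = 3
  Step 4: counter = 4
  Step 5: counter = 5
  Step 6: counter = 6
  Step 7: counter = 7
Counter reached 7 -> halt
Total steps = 7

7


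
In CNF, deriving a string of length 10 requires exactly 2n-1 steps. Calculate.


Chomsky Normal Form derivation:
String length n = 10
Each step either:
  - Splits a nonterminal into two (n-1 such steps)
  - Converts a nonterminal to terminal (n such steps)
Total = (n-1) + n = 2n - 1
= 2(10) - 1
= 20 - 1
= 19

19


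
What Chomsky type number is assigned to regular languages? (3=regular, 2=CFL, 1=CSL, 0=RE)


Chomsky hierarchy levels:
  Type 3: Regular (DFA/NFA/regex)
  Type 2: Context-free (PDA)
  Type 1: Context-sensitive
  Type 0: Recursively enumerable (TM)
'regular' corresponds to Type 3

3


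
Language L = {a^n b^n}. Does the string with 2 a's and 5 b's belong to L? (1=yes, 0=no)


Language requires equal numbers of a's and b's
PDA pushes for each 'a', pops for each 'b'
Number of a's = 2
Number of b's = 5
2 != 5 -> Reject

0


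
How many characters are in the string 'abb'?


String: 'abb'
Counting characters:
  'a' appears 1 time(s)
  'b' appears 2 time(s)
Total length = 1 + 2 = 3

3


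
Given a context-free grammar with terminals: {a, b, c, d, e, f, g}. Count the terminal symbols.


Terminal symbols: a, b, c, d, e, f, g
Counting each: a (#1), b (#2), c (#3), d (#4), e (#5), f (#6), g (#7)
Total = 7

7


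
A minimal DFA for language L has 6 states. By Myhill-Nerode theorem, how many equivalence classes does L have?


Myhill-Nerode theorem:
Number of equivalence classes = number of states in minimal DFA
Minimal DFA states = 6
Therefore equivalence classes = 6

6


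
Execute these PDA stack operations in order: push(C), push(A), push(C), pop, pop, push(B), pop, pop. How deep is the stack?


Tracing stack operations:
  push(C) -> stack = [C], depth=1
  push(A) -> stack = [C,A], depth=2
  push(C) -> stack = [C,A,C], depth=3
  pop -> removed C, stack = [C,A], depth=2
  pop -> removed A, stack = [C], depth=1
  push(B) -> stack = [C,B], depth=2
  pop -> removed B, stack = [C], depth=1
  pop -> removed C, stack = [], depth=0
Final depth = 0

0


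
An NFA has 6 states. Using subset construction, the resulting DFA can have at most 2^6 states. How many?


NFA has 6 states
Subset construction: each DFA state = subset of NFA states
Maximum subsets = 2^6
2^6 = 64

64


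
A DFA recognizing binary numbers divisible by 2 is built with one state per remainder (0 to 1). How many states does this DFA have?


Divisibility by 2 is tracked via the remainder mod 2: 0, 1, ..., 1
The construction assigns one state to each remainder
Number of remainders = 2

2


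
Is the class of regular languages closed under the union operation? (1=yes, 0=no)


Regular languages are closed under:
- Union (DFA product construction)
- Intersection (DFA product construction)
- Complement (swap accept/reject states)
- Concatenation (NFA construction)
- Kleene star (NFA construction)
union is in this list
Therefore: closed

1


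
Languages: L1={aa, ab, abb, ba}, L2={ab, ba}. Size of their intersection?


L1 = {aa, ab, abb, ba}
L2 = {ab, ba}
Checking each string in L1 against L2:
  'aa': in L2? No
  'ab': in L2? Yes
  'abb': in L2? No
  'ba': in L2? Yes
Intersection = {ab, ba}
|L1 ∩ L2| = 2

2


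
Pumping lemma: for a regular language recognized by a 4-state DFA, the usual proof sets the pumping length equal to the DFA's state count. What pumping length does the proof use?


Pumping lemma for regular languages (standard proof):
Take p = |Q|, the number of DFA states.
Any string of length >= |Q| passes through |Q|+1 states while reading its first |Q| symbols,
so by pigeonhole some state repeats, giving the loop that can be pumped.
Here |Q| = 4
Therefore the proof uses p = 4

4


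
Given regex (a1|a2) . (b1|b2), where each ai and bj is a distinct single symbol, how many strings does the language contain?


First group: 2 alternatives
Second group: 2 alternatives
Concatenation: each choice from group 1 pairs with each from group 2
Total = 2 x 2 = 4

4


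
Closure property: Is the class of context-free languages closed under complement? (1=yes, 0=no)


CFL closure properties:
  Closed under: union, concatenation, Kleene star
  NOT closed under: intersection, complement
Operation 'complement' is in not-closed list -> No (not closed)

0


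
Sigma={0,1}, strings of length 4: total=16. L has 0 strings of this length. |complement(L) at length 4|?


Alphabet: {0,1}
String length: 4
Total strings of length 4 = 2^4 = 16
Strings in L = 0
Complement = total - |L|
= 16 - 0
= 16

16


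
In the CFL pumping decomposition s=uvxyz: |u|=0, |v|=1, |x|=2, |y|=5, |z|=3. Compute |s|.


|s| = |u| + |v| + |x| + |y| + |z|
= 0 + 1 + 2 + 5 + 3
= 1 + 2 + 8
= 3 + 8
= 11

11


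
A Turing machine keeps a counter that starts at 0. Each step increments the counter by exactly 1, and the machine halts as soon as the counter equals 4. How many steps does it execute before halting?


Counter starts at 0. Counting sequence:
  Step 1: counter = 1
  Step 2: counter = 2
  Step 3: counter = 3
  Step 4: counter = 4
Counter reached 4 -> halt
Total steps = 4

4


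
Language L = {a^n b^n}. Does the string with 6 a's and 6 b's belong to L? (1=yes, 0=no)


Language requires equal numbers of a's and b's
PDA pushes for each 'a', pops for each 'b'
Number of a's = 6
Number of b's = 6
6 == 6 -> Accept

1


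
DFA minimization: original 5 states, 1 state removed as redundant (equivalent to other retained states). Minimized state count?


Original DFA: 5 states
Redundant states removed: 1
Minimized states = original - removed
= 5 - 1
= 4

4


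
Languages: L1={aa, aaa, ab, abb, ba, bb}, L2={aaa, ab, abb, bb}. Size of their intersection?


L1 = {aa, aaa, ab, abb, ba, bb}
L2 = {aaa, ab, abb, bb}
Checking each string in L1 against L2:
  'aa': in L2? No
  'aaa': in L2? Yes
  'ab': in L2? Yes
  'abb': in L2? Yes
  'ba': in L2? No
  'bb': in L2? Yes
Intersection = {aaa, ab, abb, bb}
|L1 ∩ L2| = 4

4


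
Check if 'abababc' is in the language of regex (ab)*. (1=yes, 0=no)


Pattern: (ab)*
String: 'abababc'
Pattern requires: zero or more repetitions of 'ab'
Length 7 is odd -> cannot be (ab)* -> no match
Result: 0

0


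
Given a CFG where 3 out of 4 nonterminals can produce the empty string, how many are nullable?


Nonterminals: {S, A, B, C}
A nonterminal is nullable if it can derive epsilon
Counting nullable nonterminals: 3
Total nullable = 3

3


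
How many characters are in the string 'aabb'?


String: 'aabb'
Counting characters:
  'a' appears 2 time(s)
  'b' appears 2 time(s)
Total length = 2 + 2 = 4

4


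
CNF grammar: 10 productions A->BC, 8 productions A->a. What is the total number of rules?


CNF allows two rule forms:
  A -> BC (binary): 10 rules
  A -> a (terminal): 8 rules
Total = 10 + 8 = 18

18


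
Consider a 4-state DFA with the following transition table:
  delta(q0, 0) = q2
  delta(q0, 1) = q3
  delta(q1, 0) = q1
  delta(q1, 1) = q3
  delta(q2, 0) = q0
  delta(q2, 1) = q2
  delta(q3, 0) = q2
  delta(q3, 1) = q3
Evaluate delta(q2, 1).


Looking up transition function:
delta(q2, 1) in the table
Row: q2, Column: 1
Result: q2

q2


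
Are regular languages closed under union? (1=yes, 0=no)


Regular languages are closed under:
- Union (DFA product construction)
- Intersection (DFA product construction)
- Complement (swap accept/reject states)
- Concatenation (NFA construction)
- Kleene star (NFA construction)
union is in this list
Therefore: closed

1


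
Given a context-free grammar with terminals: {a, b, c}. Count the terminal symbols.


Terminal symbols: a, b, c
Counting each: a (#1), b (#2), c (#3)
Total = 3

3


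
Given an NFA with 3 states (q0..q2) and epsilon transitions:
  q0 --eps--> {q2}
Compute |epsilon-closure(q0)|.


Starting from q0
Initialize closure = {q0}
Follow epsilon from q0 -> add q2
Final closure: {q0, q2}
Size = 2

2


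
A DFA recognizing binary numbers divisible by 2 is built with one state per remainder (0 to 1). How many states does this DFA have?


Divisibility by 2 is tracked via the remainder mod 2: 0, 1, ..., 1
The construction assigns one state to each remainder
Number of remainders = 2

2


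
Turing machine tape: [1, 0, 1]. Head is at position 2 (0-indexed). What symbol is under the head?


Tape: [1, 0, 1]
Positions: 0 1 2
Values:    1 0 1
Head at position 2
tape[2] = 1

1


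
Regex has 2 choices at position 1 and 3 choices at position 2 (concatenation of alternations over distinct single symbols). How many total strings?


First group: 2 alternatives
Second group: 3 alternatives
Concatenation: each choice from group 1 pairs with each from group 2
Total = 2 x 3 = 6

6


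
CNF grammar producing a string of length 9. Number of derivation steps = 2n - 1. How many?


Chomsky Normal Form derivation:
String length n = 9
Each step either:
  - Splits a nonterminal into two (n-1 such steps)
  - Converts a nonterminal to terminal (n such steps)
Total = (n-1) + n = 2n - 1
= 2(9) - 1
= 18 - 1
= 17

17


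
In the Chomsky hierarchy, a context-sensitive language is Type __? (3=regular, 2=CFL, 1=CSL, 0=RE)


Chomsky hierarchy levels:
  Type 3: Regular (DFA/NFA/regex)
  Type 2: Context-free (PDA)
  Type 1: Context-sensitive
  Type 0: Recursively enumerable (TM)
'context-sensitive' corresponds to Type 1

1


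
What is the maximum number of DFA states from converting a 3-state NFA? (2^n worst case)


NFA has 3 states
Subset construction: each DFA state = subset of NFA states
Maximum subsets = 2^3
2^3 = 8

8


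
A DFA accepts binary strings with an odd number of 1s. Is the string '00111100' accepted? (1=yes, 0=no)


DFA has 2 states: q_even (start, accept=no) and q_odd
Processing string '00111100' character by character:
  Position 0: read '0', 1-count=0 -> q_even (no change)
  Position 1: read '0', 1-count=0 -> q_even (no change)
  Position 2: read '1', 1-count=1 -> q_odd
  Position 3: read '1', 1-count=2 -> q_even
  Position 4: read '1', 1-count=3 -> q_odd
  Position 5: read '1', 1-count=4 -> q_even
  Position 6: read '0', 1-count=4 -> q_even (no change)
  Position 7: read '0', 1-count=4 -> q_even (no change)
Final state: q_even, total 1s = 4 (even); the DFA requires an odd count -> reject

0


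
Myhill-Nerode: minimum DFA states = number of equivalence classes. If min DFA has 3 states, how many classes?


Myhill-Nerode theorem:
Number of equivalence classes = number of states in minimal DFA
Minimal DFA states = 3
Therefore equivalence classes = 3

3


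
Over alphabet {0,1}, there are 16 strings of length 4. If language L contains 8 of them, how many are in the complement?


Alphabet: {0,1}
String length: 4
Total strings of length 4 = 2^4 = 16
Strings in L = 8
Complement = total - |L|
= 16 - 8
= 8

8


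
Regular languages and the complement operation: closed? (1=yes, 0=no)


Regular languages are closed under all standard operations:
- Union: Yes (product construction)
- Intersection: Yes (product construction)
- Complement: Yes (swap accept/reject)
- Concatenation: Yes (NFA construction)
Operation: complement -> Closed

1


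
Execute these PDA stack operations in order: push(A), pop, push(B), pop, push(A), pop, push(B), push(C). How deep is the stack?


Tracing stack operations:
  push(A) -> stack = [A], depth=1
  pop -> removed A, stack = [], depth=0
  push(B) -> stack = [B], depth=1
  pop -> removed B, stack = [], depth=0
  push(A) -> stack = [A], depth=1
  pop -> removed A, stack = [], depth=0
  push(B) -> stack = [B], depth=1
  push(C) -> stack = [B,C], depth=2
Final depth = 2

2


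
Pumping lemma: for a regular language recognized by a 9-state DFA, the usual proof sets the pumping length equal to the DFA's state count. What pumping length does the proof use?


Pumping lemma for regular languages (standard proof):
Take p = |Q|, the number of DFA states.
Any string of length >= |Q| passes through |Q|+1 states while reading its first |Q| symbols,
so by pigeonhole some state repeats, giving the loop that can be pumped.
Here |Q| = 9
Therefore the proof uses p = 9

9
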